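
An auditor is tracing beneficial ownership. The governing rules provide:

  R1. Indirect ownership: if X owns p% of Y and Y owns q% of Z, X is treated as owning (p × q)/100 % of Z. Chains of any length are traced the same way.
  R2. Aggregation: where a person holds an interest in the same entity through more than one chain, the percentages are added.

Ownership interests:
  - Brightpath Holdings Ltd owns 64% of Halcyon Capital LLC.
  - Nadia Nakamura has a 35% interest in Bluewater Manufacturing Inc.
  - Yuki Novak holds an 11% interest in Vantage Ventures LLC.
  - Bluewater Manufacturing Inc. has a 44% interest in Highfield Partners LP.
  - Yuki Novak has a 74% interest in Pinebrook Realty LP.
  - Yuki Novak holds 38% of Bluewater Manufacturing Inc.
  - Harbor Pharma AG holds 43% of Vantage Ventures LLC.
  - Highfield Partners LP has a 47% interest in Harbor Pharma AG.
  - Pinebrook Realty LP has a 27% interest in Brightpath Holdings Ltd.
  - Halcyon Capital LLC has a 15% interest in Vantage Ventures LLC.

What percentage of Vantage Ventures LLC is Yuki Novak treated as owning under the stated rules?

Chain via Pinebrook Realty LP → Brightpath Holdings Ltd → Halcyon Capital LLC (R1): 74% × 27% × 64% × 15% = 1.91808% of Vantage Ventures LLC.
Chain via Bluewater Manufacturing Inc. → Highfield Partners LP → Harbor Pharma AG (R1): 38% × 44% × 47% × 43% = 3.379112% of Vantage Ventures LLC.
Direct interest in Vantage Ventures LLC: 11%.
Aggregating (R2): 1.91808% + 3.379112% + 11% = 16.297192%.

16.297192%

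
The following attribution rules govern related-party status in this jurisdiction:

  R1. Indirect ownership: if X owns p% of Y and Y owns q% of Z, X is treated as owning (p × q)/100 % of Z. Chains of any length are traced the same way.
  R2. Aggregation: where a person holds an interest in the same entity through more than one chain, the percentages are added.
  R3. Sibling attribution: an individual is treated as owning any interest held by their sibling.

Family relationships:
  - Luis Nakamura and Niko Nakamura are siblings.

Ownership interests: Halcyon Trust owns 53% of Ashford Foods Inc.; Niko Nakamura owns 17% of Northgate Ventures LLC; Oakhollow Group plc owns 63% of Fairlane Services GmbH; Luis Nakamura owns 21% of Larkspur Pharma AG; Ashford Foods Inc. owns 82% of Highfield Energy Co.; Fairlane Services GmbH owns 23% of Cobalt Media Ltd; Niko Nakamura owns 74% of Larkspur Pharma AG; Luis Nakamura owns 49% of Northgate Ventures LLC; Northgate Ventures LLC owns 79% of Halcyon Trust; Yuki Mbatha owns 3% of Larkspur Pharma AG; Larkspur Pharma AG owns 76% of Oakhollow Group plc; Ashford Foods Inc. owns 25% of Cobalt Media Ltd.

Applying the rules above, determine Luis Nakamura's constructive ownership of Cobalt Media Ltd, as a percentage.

By sibling attribution (R3), Luis Nakamura is treated as also owning Niko Nakamura's interest in Northgate Ventures LLC, giving 49% + 17% = 66%.
By sibling attribution (R3), Luis Nakamura is treated as also owning Niko Nakamura's interest in Larkspur Pharma AG, giving 21% + 74% = 95%.
Chain via Northgate Ventures LLC → Halcyon Trust → Ashford Foods Inc. (R1): 66% × 79% × 53% × 25% = 6.90855% of Cobalt Media Ltd.
Chain via Larkspur Pharma AG → Oakhollow Group plc → Fairlane Services GmbH (R1): 95% × 76% × 63% × 23% = 10.46178% of Cobalt Media Ltd.
Aggregating (R2): 6.90855% + 10.46178% = 17.37033%.

17.37033%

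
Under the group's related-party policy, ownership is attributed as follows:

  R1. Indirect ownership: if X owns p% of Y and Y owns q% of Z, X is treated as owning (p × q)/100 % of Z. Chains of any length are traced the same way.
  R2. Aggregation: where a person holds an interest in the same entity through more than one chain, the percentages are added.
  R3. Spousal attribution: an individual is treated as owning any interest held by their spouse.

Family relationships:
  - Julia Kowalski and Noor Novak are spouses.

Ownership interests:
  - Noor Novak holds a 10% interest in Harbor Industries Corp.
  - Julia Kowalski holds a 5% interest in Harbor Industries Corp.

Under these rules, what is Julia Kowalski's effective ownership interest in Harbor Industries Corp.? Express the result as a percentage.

15%

By spousal attribution (R3), Julia Kowalski is treated as also owning Noor Novak's interest in Harbor Industries Corp, giving 5% + 10% = 15%.
Direct interest in Harbor Industries Corp: 15%.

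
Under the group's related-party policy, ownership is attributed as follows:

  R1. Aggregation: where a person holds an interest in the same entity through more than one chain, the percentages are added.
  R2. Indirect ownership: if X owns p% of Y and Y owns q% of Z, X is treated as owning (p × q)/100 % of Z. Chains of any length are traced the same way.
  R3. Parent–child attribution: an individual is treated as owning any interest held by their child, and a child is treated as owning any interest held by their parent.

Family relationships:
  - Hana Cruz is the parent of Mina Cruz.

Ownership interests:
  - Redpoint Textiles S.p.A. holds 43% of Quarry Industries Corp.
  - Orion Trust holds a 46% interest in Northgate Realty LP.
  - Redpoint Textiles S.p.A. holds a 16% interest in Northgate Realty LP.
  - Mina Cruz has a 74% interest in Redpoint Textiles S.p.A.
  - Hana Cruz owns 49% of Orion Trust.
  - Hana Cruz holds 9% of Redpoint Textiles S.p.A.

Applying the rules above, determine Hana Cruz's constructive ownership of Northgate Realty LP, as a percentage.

35.82%

By parent–child attribution (R3), Hana Cruz is treated as also owning Mina Cruz's interest in Redpoint Textiles S.p.A, giving 9% + 74% = 83%.
Chain via Redpoint Textiles S.p.A. (R2): 83% × 16% = 13.28% of Northgate Realty LP.
Chain via Orion Trust (R2): 49% × 46% = 22.54% of Northgate Realty LP.
Aggregating (R1): 13.28% + 22.54% = 35.82%.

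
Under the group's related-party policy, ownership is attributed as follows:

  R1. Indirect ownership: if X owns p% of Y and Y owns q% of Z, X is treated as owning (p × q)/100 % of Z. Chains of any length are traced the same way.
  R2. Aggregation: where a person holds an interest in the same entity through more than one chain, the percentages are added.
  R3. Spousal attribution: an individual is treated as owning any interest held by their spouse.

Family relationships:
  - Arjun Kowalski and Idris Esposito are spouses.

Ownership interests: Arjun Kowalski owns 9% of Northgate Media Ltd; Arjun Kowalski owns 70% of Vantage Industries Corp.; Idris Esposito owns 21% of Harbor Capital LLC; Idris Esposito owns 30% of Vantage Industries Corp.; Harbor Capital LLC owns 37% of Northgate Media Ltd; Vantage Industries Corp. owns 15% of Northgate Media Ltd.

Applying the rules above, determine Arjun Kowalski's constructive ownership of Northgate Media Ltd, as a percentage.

31.77%

By spousal attribution (R3), Arjun Kowalski is treated as also owning Idris Esposito's interest in Vantage Industries Corp, giving 70% + 30% = 100%.
By spousal attribution (R3), Arjun Kowalski is treated as owning Idris Esposito's 21% interest in Harbor Capital LLC.
Chain via Vantage Industries Corp. (R1): 100% × 15% = 15% of Northgate Media Ltd.
Direct interest in Northgate Media Ltd: 9%.
Chain via Harbor Capital LLC (R1): 21% × 37% = 7.77% of Northgate Media Ltd.
Aggregating (R2): 15% + 9% + 7.77% = 31.77%.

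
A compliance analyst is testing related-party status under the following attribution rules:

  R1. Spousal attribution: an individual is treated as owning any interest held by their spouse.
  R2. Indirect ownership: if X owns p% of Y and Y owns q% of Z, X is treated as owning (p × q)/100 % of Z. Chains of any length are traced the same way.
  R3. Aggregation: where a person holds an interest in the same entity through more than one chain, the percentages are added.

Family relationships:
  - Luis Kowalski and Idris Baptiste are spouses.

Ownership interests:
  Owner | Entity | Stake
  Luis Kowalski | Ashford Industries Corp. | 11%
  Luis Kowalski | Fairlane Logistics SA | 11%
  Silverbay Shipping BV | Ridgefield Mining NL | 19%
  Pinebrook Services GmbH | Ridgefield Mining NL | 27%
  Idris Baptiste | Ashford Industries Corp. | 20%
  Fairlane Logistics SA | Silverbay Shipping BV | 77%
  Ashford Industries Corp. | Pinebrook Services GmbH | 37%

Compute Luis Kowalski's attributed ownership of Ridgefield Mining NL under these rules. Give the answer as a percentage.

By spousal attribution (R1), Luis Kowalski is treated as also owning Idris Baptiste's interest in Ashford Industries Corp, giving 11% + 20% = 31%.
Chain via Fairlane Logistics SA → Silverbay Shipping BV (R2): 11% × 77% × 19% = 1.6093% of Ridgefield Mining NL.
Chain via Ashford Industries Corp. → Pinebrook Services GmbH (R2): 31% × 37% × 27% = 3.0969% of Ridgefield Mining NL.
Aggregating (R3): 1.6093% + 3.0969% = 4.7062%.

4.7062%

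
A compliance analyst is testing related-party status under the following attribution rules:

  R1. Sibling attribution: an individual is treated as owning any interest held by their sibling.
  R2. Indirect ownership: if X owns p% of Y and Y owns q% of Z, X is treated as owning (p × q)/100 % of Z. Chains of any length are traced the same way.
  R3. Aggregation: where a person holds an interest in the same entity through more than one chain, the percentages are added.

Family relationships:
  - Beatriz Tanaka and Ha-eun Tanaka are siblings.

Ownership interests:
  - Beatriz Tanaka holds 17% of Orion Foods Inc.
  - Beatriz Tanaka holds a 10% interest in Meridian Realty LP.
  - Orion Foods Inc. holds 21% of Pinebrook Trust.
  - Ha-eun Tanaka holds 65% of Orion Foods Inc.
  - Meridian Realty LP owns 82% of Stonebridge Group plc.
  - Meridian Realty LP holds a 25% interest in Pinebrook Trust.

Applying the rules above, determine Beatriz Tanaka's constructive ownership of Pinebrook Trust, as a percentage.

19.72%

By sibling attribution (R1), Beatriz Tanaka is treated as also owning Ha-eun Tanaka's interest in Orion Foods Inc, giving 17% + 65% = 82%.
Chain via Orion Foods Inc. (R2): 82% × 21% = 17.22% of Pinebrook Trust.
Chain via Meridian Realty LP (R2): 10% × 25% = 2.5% of Pinebrook Trust.
Aggregating (R3): 17.22% + 2.5% = 19.72%.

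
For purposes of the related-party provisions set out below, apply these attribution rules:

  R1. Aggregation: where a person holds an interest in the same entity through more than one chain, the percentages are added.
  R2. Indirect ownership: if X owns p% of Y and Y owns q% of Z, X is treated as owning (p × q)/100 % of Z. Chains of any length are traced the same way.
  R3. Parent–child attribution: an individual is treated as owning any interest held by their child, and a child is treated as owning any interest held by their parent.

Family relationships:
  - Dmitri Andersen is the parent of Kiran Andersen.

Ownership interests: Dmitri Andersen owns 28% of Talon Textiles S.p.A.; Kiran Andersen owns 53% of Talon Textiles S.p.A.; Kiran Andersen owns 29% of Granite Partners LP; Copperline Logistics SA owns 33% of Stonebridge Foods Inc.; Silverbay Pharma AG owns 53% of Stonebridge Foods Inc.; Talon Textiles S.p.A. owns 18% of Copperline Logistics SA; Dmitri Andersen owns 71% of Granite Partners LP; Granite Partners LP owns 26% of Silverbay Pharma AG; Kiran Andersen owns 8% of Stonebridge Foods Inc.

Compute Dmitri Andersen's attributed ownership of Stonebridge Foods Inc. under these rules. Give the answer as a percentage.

26.5914%

By parent–child attribution (R3), Dmitri Andersen is treated as also owning Kiran Andersen's interest in Granite Partners LP, giving 71% + 29% = 100%.
By parent–child attribution (R3), Dmitri Andersen is treated as also owning Kiran Andersen's interest in Talon Textiles S.p.A, giving 28% + 53% = 81%.
By parent–child attribution (R3), Dmitri Andersen is treated as owning Kiran Andersen's 8% interest in Stonebridge Foods Inc.
Chain via Granite Partners LP → Silverbay Pharma AG (R2): 100% × 26% × 53% = 13.78% of Stonebridge Foods Inc.
Chain via Talon Textiles S.p.A. → Copperline Logistics SA (R2): 81% × 18% × 33% = 4.8114% of Stonebridge Foods Inc.
Direct interest in Stonebridge Foods Inc: 8%.
Aggregating (R1): 13.78% + 4.8114% + 8% = 26.5914%.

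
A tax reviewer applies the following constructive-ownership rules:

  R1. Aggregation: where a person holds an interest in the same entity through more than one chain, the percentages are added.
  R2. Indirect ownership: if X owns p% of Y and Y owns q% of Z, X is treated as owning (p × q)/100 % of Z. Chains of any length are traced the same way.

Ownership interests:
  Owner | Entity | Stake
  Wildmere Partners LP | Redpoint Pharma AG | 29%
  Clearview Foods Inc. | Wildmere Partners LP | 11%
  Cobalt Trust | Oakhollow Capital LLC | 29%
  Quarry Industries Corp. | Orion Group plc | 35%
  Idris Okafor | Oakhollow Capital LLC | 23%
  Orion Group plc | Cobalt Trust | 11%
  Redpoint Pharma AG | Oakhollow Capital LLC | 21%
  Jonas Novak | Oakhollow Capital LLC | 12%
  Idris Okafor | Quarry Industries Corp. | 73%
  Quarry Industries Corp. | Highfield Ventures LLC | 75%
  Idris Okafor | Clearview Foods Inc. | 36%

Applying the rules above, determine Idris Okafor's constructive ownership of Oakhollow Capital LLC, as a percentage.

Chain via Clearview Foods Inc. → Wildmere Partners LP → Redpoint Pharma AG (R2): 36% × 11% × 29% × 21% = 0.241164% of Oakhollow Capital LLC.
Chain via Quarry Industries Corp. → Orion Group plc → Cobalt Trust (R2): 73% × 35% × 11% × 29% = 0.815045% of Oakhollow Capital LLC.
Direct interest in Oakhollow Capital LLC: 23%.
Aggregating (R1): 0.241164% + 0.815045% + 23% = 24.056209%.

24.056209%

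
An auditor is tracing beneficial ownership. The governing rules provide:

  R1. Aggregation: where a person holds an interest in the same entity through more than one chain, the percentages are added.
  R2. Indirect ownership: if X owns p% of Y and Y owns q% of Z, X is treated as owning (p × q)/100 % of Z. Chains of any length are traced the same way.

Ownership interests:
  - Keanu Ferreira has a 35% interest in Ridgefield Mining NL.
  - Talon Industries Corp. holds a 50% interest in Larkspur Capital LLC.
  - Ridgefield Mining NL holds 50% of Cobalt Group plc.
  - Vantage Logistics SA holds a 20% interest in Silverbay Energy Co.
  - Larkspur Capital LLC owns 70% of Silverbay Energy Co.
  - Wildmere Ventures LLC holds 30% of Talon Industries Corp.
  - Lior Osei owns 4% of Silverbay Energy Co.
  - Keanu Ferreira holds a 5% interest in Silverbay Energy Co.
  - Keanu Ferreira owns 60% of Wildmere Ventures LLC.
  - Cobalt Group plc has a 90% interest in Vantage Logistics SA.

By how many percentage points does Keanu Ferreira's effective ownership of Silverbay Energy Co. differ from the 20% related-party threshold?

5.55

Chain via Wildmere Ventures LLC → Talon Industries Corp. → Larkspur Capital LLC (R2): 60% × 30% × 50% × 70% = 6.3% of Silverbay Energy Co.
Chain via Ridgefield Mining NL → Cobalt Group plc → Vantage Logistics SA (R2): 35% × 50% × 90% × 20% = 3.15% of Silverbay Energy Co.
Direct interest in Silverbay Energy Co: 5%.
Aggregating (R1): 6.3% + 3.15% + 5% = 14.45%.
14.45% falls short of the 20% threshold by 5.55 percentage points.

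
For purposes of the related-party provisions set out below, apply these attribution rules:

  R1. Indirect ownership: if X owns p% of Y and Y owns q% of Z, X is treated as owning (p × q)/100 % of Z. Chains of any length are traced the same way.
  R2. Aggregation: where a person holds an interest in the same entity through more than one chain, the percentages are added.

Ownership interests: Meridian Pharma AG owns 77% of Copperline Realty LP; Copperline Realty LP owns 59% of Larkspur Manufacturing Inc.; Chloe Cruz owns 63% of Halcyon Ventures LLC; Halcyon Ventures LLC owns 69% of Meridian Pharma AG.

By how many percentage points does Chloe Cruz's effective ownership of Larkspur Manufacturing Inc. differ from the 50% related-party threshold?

Chain via Halcyon Ventures LLC → Meridian Pharma AG → Copperline Realty LP (R1): 63% × 69% × 77% × 59% = 19.748421% of Larkspur Manufacturing Inc.
19.748421% falls short of the 50% threshold by 30.251579 percentage points.

30.251579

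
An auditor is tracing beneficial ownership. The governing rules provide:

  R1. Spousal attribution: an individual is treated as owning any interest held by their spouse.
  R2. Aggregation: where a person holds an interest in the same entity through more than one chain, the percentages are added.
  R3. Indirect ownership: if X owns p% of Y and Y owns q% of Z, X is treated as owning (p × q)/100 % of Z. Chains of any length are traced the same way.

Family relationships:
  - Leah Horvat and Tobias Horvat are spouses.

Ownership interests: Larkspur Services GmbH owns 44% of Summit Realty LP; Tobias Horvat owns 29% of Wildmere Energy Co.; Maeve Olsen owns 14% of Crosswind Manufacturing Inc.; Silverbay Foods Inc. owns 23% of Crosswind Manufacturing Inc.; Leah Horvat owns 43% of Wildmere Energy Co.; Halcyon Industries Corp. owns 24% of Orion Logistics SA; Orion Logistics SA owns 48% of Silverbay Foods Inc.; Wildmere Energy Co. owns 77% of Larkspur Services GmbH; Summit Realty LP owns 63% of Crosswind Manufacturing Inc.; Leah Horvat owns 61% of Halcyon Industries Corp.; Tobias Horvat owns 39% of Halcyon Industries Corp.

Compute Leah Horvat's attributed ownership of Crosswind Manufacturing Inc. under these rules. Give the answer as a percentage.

By spousal attribution (R1), Leah Horvat is treated as also owning Tobias Horvat's interest in Wildmere Energy Co, giving 43% + 29% = 72%.
By spousal attribution (R1), Leah Horvat is treated as also owning Tobias Horvat's interest in Halcyon Industries Corp, giving 61% + 39% = 100%.
Chain via Wildmere Energy Co. → Larkspur Services GmbH → Summit Realty LP (R3): 72% × 77% × 44% × 63% = 15.367968% of Crosswind Manufacturing Inc.
Chain via Halcyon Industries Corp. → Orion Logistics SA → Silverbay Foods Inc. (R3): 100% × 24% × 48% × 23% = 2.6496% of Crosswind Manufacturing Inc.
Aggregating (R2): 15.367968% + 2.6496% = 18.017568%.

18.017568%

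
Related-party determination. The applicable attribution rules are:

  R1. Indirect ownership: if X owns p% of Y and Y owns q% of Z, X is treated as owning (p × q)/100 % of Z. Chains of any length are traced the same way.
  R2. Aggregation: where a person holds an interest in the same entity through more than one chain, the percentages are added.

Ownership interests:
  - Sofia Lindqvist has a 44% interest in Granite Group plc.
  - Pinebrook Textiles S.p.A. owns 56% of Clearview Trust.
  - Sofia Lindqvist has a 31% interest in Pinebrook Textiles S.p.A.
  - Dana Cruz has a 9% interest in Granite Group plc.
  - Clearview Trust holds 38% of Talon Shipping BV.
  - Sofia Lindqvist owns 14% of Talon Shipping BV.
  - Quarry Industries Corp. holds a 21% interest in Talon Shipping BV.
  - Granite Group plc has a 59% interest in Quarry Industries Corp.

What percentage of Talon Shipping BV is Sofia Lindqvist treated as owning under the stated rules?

Chain via Granite Group plc → Quarry Industries Corp. (R1): 44% × 59% × 21% = 5.4516% of Talon Shipping BV.
Chain via Pinebrook Textiles S.p.A. → Clearview Trust (R1): 31% × 56% × 38% = 6.5968% of Talon Shipping BV.
Direct interest in Talon Shipping BV: 14%.
Aggregating (R2): 5.4516% + 6.5968% + 14% = 26.0484%.

26.0484%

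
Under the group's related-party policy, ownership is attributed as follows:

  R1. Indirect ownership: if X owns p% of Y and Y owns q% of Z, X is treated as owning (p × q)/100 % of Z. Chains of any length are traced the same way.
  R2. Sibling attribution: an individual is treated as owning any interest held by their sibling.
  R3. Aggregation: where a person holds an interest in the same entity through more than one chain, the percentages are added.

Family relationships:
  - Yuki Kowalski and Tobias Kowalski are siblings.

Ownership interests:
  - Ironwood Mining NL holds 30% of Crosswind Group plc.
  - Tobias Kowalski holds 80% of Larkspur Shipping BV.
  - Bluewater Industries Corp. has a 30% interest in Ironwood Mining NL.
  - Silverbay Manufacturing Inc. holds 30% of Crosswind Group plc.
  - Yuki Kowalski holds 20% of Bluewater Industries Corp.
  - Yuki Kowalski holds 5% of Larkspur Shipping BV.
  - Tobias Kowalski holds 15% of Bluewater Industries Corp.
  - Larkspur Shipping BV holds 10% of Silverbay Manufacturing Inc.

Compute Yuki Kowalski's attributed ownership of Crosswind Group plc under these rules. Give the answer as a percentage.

By sibling attribution (R2), Yuki Kowalski is treated as also owning Tobias Kowalski's interest in Bluewater Industries Corp, giving 20% + 15% = 35%.
By sibling attribution (R2), Yuki Kowalski is treated as also owning Tobias Kowalski's interest in Larkspur Shipping BV, giving 5% + 80% = 85%.
Chain via Bluewater Industries Corp. → Ironwood Mining NL (R1): 35% × 30% × 30% = 3.15% of Crosswind Group plc.
Chain via Larkspur Shipping BV → Silverbay Manufacturing Inc. (R1): 85% × 10% × 30% = 2.55% of Crosswind Group plc.
Aggregating (R3): 3.15% + 2.55% = 5.7%.

5.7%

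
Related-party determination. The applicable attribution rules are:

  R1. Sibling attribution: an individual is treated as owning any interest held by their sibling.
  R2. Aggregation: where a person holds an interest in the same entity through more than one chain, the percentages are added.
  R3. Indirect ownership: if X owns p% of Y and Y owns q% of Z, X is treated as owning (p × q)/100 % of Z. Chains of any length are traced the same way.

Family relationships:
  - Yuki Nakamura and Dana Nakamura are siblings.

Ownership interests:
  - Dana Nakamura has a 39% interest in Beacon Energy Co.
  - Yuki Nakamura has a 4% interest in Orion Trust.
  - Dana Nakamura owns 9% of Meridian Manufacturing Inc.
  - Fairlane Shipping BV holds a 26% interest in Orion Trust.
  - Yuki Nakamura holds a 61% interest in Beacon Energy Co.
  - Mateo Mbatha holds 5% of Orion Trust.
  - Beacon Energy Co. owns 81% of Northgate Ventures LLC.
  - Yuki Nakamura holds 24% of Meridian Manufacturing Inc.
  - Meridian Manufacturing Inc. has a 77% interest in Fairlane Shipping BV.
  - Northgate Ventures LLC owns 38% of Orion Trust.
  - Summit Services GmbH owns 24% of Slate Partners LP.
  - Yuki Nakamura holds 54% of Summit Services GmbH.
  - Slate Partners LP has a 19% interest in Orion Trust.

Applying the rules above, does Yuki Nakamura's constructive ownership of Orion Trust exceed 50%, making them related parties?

By sibling attribution (R1), Yuki Nakamura is treated as also owning Dana Nakamura's interest in Beacon Energy Co, giving 61% + 39% = 100%.
By sibling attribution (R1), Yuki Nakamura is treated as also owning Dana Nakamura's interest in Meridian Manufacturing Inc, giving 24% + 9% = 33%.
Chain via Beacon Energy Co. → Northgate Ventures LLC (R3): 100% × 81% × 38% = 30.78% of Orion Trust.
Chain via Meridian Manufacturing Inc. → Fairlane Shipping BV (R3): 33% × 77% × 26% = 6.6066% of Orion Trust.
Chain via Summit Services GmbH → Slate Partners LP (R3): 54% × 24% × 19% = 2.4624% of Orion Trust.
Direct interest in Orion Trust: 4%.
Aggregating (R2): 30.78% + 6.6066% + 2.4624% + 4% = 43.849%.
43.849% does not exceed the 50% threshold, so Yuki is not a related party to Orion Trust.

No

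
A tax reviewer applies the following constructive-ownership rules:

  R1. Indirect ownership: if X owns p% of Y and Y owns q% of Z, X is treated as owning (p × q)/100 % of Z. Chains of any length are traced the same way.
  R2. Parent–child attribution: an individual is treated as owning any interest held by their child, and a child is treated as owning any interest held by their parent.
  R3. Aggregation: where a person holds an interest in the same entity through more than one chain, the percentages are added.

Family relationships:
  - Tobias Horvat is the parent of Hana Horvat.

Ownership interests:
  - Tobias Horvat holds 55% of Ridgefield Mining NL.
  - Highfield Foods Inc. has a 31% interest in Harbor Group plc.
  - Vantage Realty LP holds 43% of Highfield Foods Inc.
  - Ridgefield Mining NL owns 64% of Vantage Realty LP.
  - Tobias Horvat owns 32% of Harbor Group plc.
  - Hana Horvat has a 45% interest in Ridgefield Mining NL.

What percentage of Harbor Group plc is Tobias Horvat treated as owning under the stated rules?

40.5312%

By parent–child attribution (R2), Tobias Horvat is treated as also owning Hana Horvat's interest in Ridgefield Mining NL, giving 55% + 45% = 100%.
Chain via Ridgefield Mining NL → Vantage Realty LP → Highfield Foods Inc. (R1): 100% × 64% × 43% × 31% = 8.5312% of Harbor Group plc.
Direct interest in Harbor Group plc: 32%.
Aggregating (R3): 8.5312% + 32% = 40.5312%.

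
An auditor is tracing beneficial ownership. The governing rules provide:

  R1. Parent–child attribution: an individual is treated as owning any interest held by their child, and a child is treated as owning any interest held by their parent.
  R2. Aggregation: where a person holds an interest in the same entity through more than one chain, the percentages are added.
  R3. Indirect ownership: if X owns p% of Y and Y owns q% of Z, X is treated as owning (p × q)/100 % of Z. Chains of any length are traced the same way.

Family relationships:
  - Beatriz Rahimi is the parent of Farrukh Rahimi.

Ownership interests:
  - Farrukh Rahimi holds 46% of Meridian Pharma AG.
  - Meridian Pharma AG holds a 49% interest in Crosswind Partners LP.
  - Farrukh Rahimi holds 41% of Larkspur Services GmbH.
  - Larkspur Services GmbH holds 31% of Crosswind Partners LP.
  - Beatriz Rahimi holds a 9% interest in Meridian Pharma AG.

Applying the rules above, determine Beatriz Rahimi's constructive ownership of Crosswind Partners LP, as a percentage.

By parent–child attribution (R1), Beatriz Rahimi is treated as also owning Farrukh Rahimi's interest in Meridian Pharma AG, giving 9% + 46% = 55%.
By parent–child attribution (R1), Beatriz Rahimi is treated as owning Farrukh Rahimi's 41% interest in Larkspur Services GmbH.
Chain via Meridian Pharma AG (R3): 55% × 49% = 26.95% of Crosswind Partners LP.
Chain via Larkspur Services GmbH (R3): 41% × 31% = 12.71% of Crosswind Partners LP.
Aggregating (R2): 26.95% + 12.71% = 39.66%.

39.66%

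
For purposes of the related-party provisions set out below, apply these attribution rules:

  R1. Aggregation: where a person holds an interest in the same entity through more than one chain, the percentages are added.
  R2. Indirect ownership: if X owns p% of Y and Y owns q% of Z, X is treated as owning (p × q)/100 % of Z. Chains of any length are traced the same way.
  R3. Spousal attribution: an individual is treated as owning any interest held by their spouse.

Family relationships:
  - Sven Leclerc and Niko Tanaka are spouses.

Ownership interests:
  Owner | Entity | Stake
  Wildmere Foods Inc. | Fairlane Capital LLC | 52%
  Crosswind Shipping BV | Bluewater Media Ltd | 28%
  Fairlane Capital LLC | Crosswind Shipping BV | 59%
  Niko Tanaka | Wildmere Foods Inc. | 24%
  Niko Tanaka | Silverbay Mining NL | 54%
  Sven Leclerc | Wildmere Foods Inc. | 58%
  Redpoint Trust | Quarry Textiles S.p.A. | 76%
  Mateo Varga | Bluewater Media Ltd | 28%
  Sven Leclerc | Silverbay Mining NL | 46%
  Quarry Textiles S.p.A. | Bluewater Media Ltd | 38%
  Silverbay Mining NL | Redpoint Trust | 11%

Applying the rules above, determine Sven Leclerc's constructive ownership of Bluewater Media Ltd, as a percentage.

10.220928%

By spousal attribution (R3), Sven Leclerc is treated as also owning Niko Tanaka's interest in Silverbay Mining NL, giving 46% + 54% = 100%.
By spousal attribution (R3), Sven Leclerc is treated as also owning Niko Tanaka's interest in Wildmere Foods Inc, giving 58% + 24% = 82%.
Chain via Silverbay Mining NL → Redpoint Trust → Quarry Textiles S.p.A. (R2): 100% × 11% × 76% × 38% = 3.1768% of Bluewater Media Ltd.
Chain via Wildmere Foods Inc. → Fairlane Capital LLC → Crosswind Shipping BV (R2): 82% × 52% × 59% × 28% = 7.044128% of Bluewater Media Ltd.
Aggregating (R1): 3.1768% + 7.044128% = 10.220928%.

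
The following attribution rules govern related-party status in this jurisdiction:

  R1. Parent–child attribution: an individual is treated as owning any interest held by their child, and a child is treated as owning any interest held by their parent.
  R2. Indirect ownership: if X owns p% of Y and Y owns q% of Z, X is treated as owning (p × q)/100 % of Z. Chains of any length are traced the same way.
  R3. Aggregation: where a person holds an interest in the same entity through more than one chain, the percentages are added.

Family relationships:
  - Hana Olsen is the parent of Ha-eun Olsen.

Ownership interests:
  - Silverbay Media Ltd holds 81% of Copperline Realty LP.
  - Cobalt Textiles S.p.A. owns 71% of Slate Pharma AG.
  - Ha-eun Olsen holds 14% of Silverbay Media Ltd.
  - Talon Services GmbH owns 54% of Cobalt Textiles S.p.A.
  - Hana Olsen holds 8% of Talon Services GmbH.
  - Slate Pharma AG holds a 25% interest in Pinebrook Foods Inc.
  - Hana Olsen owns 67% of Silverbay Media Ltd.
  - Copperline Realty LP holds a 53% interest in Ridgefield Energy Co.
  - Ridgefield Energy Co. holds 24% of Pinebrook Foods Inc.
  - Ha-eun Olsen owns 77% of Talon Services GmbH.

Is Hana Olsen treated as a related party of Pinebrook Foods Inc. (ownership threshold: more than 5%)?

Yes

By parent–child attribution (R1), Hana Olsen is treated as also owning Ha-eun Olsen's interest in Silverbay Media Ltd, giving 67% + 14% = 81%.
By parent–child attribution (R1), Hana Olsen is treated as also owning Ha-eun Olsen's interest in Talon Services GmbH, giving 8% + 77% = 85%.
Chain via Silverbay Media Ltd → Copperline Realty LP → Ridgefield Energy Co. (R2): 81% × 81% × 53% × 24% = 8.345592% of Pinebrook Foods Inc.
Chain via Talon Services GmbH → Cobalt Textiles S.p.A. → Slate Pharma AG (R2): 85% × 54% × 71% × 25% = 8.14725% of Pinebrook Foods Inc.
Aggregating (R3): 8.345592% + 8.14725% = 16.492842%.
16.492842% exceeds the 5% threshold, so Hana is a related party to Pinebrook Foods Inc.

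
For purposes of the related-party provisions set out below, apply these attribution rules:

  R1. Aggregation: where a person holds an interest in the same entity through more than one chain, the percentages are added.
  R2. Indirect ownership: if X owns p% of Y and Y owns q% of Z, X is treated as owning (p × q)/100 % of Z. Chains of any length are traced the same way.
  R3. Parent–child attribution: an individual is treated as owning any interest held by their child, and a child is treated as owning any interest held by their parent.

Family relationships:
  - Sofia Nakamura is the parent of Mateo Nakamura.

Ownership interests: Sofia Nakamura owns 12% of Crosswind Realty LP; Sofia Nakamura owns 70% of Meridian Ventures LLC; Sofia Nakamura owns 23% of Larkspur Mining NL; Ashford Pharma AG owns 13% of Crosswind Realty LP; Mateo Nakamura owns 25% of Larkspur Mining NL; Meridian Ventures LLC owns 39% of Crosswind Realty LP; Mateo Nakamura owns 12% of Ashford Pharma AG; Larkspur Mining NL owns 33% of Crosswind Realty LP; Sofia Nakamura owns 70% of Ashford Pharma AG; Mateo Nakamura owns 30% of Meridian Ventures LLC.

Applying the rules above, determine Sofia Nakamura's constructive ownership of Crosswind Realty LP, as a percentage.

By parent–child attribution (R3), Sofia Nakamura is treated as also owning Mateo Nakamura's interest in Larkspur Mining NL, giving 23% + 25% = 48%.
By parent–child attribution (R3), Sofia Nakamura is treated as also owning Mateo Nakamura's interest in Ashford Pharma AG, giving 70% + 12% = 82%.
By parent–child attribution (R3), Sofia Nakamura is treated as also owning Mateo Nakamura's interest in Meridian Ventures LLC, giving 70% + 30% = 100%.
Chain via Larkspur Mining NL (R2): 48% × 33% = 15.84% of Crosswind Realty LP.
Chain via Ashford Pharma AG (R2): 82% × 13% = 10.66% of Crosswind Realty LP.
Chain via Meridian Ventures LLC (R2): 100% × 39% = 39% of Crosswind Realty LP.
Direct interest in Crosswind Realty LP: 12%.
Aggregating (R1): 15.84% + 10.66% + 39% + 12% = 77.5%.

77.5%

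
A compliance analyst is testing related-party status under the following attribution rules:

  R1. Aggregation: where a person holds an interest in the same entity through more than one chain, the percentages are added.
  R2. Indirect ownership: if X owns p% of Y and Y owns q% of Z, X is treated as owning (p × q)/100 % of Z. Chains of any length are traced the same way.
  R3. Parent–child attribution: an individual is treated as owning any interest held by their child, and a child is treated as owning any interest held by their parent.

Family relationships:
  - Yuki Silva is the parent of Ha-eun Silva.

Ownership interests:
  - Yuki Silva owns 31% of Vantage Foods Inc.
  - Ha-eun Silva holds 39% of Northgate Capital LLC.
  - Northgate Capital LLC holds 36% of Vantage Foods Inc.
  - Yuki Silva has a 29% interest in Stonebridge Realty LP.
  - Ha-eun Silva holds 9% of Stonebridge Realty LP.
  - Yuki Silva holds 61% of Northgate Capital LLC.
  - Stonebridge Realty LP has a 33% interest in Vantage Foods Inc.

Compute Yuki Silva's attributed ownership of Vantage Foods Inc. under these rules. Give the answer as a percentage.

79.54%

By parent–child attribution (R3), Yuki Silva is treated as also owning Ha-eun Silva's interest in Stonebridge Realty LP, giving 29% + 9% = 38%.
By parent–child attribution (R3), Yuki Silva is treated as also owning Ha-eun Silva's interest in Northgate Capital LLC, giving 61% + 39% = 100%.
Chain via Stonebridge Realty LP (R2): 38% × 33% = 12.54% of Vantage Foods Inc.
Chain via Northgate Capital LLC (R2): 100% × 36% = 36% of Vantage Foods Inc.
Direct interest in Vantage Foods Inc: 31%.
Aggregating (R1): 12.54% + 36% + 31% = 79.54%.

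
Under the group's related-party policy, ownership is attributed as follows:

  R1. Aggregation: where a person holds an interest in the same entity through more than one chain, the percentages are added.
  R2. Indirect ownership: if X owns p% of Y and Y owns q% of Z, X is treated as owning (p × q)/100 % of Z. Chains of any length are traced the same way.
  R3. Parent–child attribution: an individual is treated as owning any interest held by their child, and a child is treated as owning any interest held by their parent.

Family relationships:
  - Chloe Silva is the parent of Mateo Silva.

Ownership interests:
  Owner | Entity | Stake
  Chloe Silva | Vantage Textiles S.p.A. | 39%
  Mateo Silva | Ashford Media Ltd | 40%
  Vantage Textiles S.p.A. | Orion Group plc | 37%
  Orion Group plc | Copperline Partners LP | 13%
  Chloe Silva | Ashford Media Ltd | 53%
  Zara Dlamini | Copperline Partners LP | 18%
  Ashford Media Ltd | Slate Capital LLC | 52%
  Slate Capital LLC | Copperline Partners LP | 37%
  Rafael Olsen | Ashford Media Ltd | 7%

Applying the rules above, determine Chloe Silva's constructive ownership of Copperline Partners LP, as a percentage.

By parent–child attribution (R3), Chloe Silva is treated as also owning Mateo Silva's interest in Ashford Media Ltd, giving 53% + 40% = 93%.
Chain via Ashford Media Ltd → Slate Capital LLC (R2): 93% × 52% × 37% = 17.8932% of Copperline Partners LP.
Chain via Vantage Textiles S.p.A. → Orion Group plc (R2): 39% × 37% × 13% = 1.8759% of Copperline Partners LP.
Aggregating (R1): 17.8932% + 1.8759% = 19.7691%.

19.7691%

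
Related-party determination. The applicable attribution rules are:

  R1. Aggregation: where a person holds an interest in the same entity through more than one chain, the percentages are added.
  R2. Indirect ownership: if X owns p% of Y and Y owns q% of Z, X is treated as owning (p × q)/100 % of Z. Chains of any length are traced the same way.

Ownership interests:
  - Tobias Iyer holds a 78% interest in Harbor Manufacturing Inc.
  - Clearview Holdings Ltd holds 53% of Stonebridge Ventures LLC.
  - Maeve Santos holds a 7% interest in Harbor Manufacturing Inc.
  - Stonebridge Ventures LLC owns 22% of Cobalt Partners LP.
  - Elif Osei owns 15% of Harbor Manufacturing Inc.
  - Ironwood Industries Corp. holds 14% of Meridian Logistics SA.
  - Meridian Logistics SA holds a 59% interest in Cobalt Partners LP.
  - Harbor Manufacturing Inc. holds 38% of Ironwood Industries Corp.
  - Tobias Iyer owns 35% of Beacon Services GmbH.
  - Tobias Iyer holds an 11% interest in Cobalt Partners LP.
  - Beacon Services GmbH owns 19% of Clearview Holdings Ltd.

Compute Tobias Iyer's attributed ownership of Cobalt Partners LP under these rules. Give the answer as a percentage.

Chain via Beacon Services GmbH → Clearview Holdings Ltd → Stonebridge Ventures LLC (R2): 35% × 19% × 53% × 22% = 0.77539% of Cobalt Partners LP.
Chain via Harbor Manufacturing Inc. → Ironwood Industries Corp. → Meridian Logistics SA (R2): 78% × 38% × 14% × 59% = 2.448264% of Cobalt Partners LP.
Direct interest in Cobalt Partners LP: 11%.
Aggregating (R1): 0.77539% + 2.448264% + 11% = 14.223654%.

14.223654%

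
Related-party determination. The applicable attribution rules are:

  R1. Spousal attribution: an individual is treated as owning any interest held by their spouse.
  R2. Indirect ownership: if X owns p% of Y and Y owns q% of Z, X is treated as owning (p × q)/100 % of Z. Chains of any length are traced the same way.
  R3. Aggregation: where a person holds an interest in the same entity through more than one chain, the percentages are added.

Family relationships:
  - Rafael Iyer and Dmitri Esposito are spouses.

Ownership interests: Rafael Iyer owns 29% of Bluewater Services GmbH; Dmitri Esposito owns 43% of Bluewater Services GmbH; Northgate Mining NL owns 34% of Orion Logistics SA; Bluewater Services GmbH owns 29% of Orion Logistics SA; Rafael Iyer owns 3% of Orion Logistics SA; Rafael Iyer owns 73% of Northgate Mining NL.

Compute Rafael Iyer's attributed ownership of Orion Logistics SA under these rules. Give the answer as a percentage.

By spousal attribution (R1), Rafael Iyer is treated as also owning Dmitri Esposito's interest in Bluewater Services GmbH, giving 29% + 43% = 72%.
Chain via Northgate Mining NL (R2): 73% × 34% = 24.82% of Orion Logistics SA.
Chain via Bluewater Services GmbH (R2): 72% × 29% = 20.88% of Orion Logistics SA.
Direct interest in Orion Logistics SA: 3%.
Aggregating (R3): 24.82% + 20.88% + 3% = 48.7%.

48.7%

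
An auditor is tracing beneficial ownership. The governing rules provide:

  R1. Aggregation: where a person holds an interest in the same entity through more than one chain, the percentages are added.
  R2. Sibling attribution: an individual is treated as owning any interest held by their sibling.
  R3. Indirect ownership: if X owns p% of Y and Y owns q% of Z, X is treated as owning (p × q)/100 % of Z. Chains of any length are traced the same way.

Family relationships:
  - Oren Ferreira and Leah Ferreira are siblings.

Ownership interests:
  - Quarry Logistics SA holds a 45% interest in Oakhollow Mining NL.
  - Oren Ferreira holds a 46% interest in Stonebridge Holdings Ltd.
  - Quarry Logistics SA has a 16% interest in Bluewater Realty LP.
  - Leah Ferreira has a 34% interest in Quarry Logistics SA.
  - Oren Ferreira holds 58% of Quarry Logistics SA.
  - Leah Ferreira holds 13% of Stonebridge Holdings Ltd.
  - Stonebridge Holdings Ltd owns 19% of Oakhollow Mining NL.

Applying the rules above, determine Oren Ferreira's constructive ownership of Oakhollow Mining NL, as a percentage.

52.61%

By sibling attribution (R2), Oren Ferreira is treated as also owning Leah Ferreira's interest in Stonebridge Holdings Ltd, giving 46% + 13% = 59%.
By sibling attribution (R2), Oren Ferreira is treated as also owning Leah Ferreira's interest in Quarry Logistics SA, giving 58% + 34% = 92%.
Chain via Stonebridge Holdings Ltd (R3): 59% × 19% = 11.21% of Oakhollow Mining NL.
Chain via Quarry Logistics SA (R3): 92% × 45% = 41.4% of Oakhollow Mining NL.
Aggregating (R1): 11.21% + 41.4% = 52.61%.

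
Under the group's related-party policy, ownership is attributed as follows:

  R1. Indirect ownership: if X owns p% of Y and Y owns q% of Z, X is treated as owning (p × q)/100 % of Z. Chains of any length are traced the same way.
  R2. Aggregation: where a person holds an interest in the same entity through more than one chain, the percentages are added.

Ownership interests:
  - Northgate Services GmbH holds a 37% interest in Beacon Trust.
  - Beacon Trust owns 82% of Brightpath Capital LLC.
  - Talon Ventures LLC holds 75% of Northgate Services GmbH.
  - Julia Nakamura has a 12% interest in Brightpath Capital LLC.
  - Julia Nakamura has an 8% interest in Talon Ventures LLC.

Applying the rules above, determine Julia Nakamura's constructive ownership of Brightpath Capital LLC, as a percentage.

13.8204%

Chain via Talon Ventures LLC → Northgate Services GmbH → Beacon Trust (R1): 8% × 75% × 37% × 82% = 1.8204% of Brightpath Capital LLC.
Direct interest in Brightpath Capital LLC: 12%.
Aggregating (R2): 1.8204% + 12% = 13.8204%.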